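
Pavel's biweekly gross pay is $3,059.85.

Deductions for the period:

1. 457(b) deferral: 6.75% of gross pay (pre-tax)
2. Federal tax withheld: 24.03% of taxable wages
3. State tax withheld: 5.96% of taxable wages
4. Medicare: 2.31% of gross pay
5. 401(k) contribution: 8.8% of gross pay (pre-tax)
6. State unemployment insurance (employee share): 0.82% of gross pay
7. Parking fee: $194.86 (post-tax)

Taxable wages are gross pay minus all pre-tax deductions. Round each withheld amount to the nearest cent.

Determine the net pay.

401(k) contribution: $3,059.85 × 0.088 = $269.27
457(b) deferral: $3,059.85 × 0.0675 = $206.54
Pre-tax total = $269.27 + $206.54 = $475.81
Taxable wages = $3,059.85 − $475.81 = $2,584.04
Federal tax withheld: $2,584.04 × 0.2403 = $620.94
State tax withheld: $2,584.04 × 0.0596 = $154.01
Medicare: $3,059.85 × 0.0231 = $70.68
State unemployment insurance (employee share): $3,059.85 × 0.0082 = $25.09
Parking fee: $194.86
Total deductions = $269.27 + $206.54 + $620.94 + $154.01 + $70.68 + $25.09 + $194.86 = $1,541.39
Net pay = $3,059.85 − $1,541.39 = $1,518.46

$1,518.46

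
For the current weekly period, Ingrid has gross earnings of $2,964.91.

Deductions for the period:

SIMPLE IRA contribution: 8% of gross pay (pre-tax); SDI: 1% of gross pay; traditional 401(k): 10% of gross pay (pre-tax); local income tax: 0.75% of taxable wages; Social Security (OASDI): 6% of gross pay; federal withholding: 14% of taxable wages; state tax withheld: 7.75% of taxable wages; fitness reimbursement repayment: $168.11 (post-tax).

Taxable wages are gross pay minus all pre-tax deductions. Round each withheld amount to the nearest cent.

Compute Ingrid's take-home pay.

Traditional 401(k): $2,964.91 × 0.1 = $296.49
SIMPLE IRA contribution: $2,964.91 × 0.08 = $237.19
Pre-tax total = $296.49 + $237.19 = $533.68
Taxable wages = $2,964.91 − $533.68 = $2,431.23
Local income tax: $2,431.23 × 0.0075 = $18.23
Federal withholding: $2,431.23 × 0.14 = $340.37
State tax withheld: $2,431.23 × 0.0775 = $188.42
SDI: $2,964.91 × 0.01 = $29.65
Social Security (OASDI): $2,964.91 × 0.06 = $177.89
Fitness reimbursement repayment: $168.11
Total deductions = $296.49 + $237.19 + $18.23 + $340.37 + $188.42 + $29.65 + $177.89 + $168.11 = $1,456.35
Net pay = $2,964.91 − $1,456.35 = $1,508.56

$1,508.56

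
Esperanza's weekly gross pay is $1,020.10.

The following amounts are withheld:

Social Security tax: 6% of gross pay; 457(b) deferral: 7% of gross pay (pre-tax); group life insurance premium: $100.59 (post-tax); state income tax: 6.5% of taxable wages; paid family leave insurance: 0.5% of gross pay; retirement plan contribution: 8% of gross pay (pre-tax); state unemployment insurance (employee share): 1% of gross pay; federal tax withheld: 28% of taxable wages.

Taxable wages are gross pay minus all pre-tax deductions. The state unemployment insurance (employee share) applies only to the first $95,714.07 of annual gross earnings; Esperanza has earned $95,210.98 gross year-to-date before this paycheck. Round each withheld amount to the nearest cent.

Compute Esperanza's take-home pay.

$396.01

Retirement plan contribution: $1,020.10 × 0.08 = $81.61
457(b) deferral: $1,020.10 × 0.07 = $71.41
Pre-tax total = $81.61 + $71.41 = $153.02
Taxable wages = $1,020.10 − $153.02 = $867.08
Federal tax withheld: $867.08 × 0.28 = $242.78
State income tax: $867.08 × 0.065 = $56.36
Paid family leave insurance: $1,020.10 × 0.005 = $5.10
Social Security tax: $1,020.10 × 0.06 = $61.21
State unemployment insurance (employee share): only $95,714.07 − $95,210.98 = $503.09 of this check is subject → $503.09 × 0.01 = $5.03
Group life insurance premium: $100.59
Total deductions = $81.61 + $71.41 + $242.78 + $56.36 + $5.10 + $61.21 + $5.03 + $100.59 = $624.09
Net pay = $1,020.10 − $624.09 = $396.01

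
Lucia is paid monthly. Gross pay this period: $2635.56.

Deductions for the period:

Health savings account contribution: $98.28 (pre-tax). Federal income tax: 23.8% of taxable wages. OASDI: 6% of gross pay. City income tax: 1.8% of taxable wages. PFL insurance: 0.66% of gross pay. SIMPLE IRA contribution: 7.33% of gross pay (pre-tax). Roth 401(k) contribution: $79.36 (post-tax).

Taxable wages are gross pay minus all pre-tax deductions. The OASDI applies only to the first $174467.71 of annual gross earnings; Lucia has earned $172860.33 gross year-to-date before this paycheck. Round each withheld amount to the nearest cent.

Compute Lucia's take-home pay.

$1550.82

Health savings account contribution: $98.28
SIMPLE IRA contribution: $2635.56 × 0.0733 = $193.19
Pre-tax total = $98.28 + $193.19 = $291.47
Taxable wages = $2635.56 − $291.47 = $2344.09
Federal income tax: $2344.09 × 0.238 = $557.89
City income tax: $2344.09 × 0.018 = $42.19
PFL insurance: $2635.56 × 0.0066 = $17.39
OASDI: only $174467.71 − $172860.33 = $1607.38 of this check is subject → $1607.38 × 0.06 = $96.44
Roth 401(k) contribution: $79.36
Total deductions = $98.28 + $193.19 + $557.89 + $42.19 + $17.39 + $96.44 + $79.36 = $1084.74
Net pay = $2635.56 − $1084.74 = $1550.82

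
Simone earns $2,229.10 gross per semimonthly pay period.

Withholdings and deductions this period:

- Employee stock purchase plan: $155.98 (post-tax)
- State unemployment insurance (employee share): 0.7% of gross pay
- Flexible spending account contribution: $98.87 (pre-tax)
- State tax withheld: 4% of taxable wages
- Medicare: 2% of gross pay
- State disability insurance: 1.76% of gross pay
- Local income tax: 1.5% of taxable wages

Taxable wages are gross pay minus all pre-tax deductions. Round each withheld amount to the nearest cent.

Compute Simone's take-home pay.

$1,757.68

Flexible spending account contribution: $98.87
Taxable wages = $2,229.10 − $98.87 = $2,130.23
Local income tax: $2,130.23 × 0.015 = $31.95
State tax withheld: $2,130.23 × 0.04 = $85.21
State disability insurance: $2,229.10 × 0.0176 = $39.23
State unemployment insurance (employee share): $2,229.10 × 0.007 = $15.60
Medicare: $2,229.10 × 0.02 = $44.58
Employee stock purchase plan: $155.98
Total deductions = $98.87 + $31.95 + $85.21 + $39.23 + $15.60 + $44.58 + $155.98 = $471.42
Net pay = $2,229.10 − $471.42 = $1,757.68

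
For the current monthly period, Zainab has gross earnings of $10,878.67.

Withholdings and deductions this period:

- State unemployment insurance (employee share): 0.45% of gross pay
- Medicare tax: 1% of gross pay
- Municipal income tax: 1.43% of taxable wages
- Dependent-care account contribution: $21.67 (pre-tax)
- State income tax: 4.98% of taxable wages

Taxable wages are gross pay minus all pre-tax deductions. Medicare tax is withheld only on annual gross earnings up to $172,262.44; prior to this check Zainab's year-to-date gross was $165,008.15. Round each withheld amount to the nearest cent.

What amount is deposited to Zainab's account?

Dependent-care account contribution: $21.67
Taxable wages = $10,878.67 − $21.67 = $10,857.00
State income tax: $10,857.00 × 0.0498 = $540.68
Municipal income tax: $10,857.00 × 0.0143 = $155.26
State unemployment insurance (employee share): $10,878.67 × 0.0045 = $48.95
Medicare tax: only $172,262.44 − $165,008.15 = $7,254.29 of this check is subject → $7,254.29 × 0.01 = $72.54
Total deductions = $21.67 + $540.68 + $155.26 + $48.95 + $72.54 = $839.10
Net pay = $10,878.67 − $839.10 = $10,039.57

$10,039.57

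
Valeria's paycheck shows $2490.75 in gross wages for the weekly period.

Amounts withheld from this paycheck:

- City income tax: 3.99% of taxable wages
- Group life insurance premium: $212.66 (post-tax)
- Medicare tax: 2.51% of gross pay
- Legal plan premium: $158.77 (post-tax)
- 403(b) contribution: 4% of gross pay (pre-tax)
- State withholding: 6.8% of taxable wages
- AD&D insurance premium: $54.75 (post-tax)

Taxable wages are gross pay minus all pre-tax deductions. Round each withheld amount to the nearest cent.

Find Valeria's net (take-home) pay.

403(b) contribution: $2490.75 × 0.04 = $99.63
Taxable wages = $2490.75 − $99.63 = $2391.12
State withholding: $2391.12 × 0.068 = $162.60
City income tax: $2391.12 × 0.0399 = $95.41
Medicare tax: $2490.75 × 0.0251 = $62.52
AD&D insurance premium: $54.75
Group life insurance premium: $212.66
Legal plan premium: $158.77
Total deductions = $99.63 + $162.60 + $95.41 + $62.52 + $54.75 + $212.66 + $158.77 = $846.34
Net pay = $2490.75 − $846.34 = $1644.41

$1644.41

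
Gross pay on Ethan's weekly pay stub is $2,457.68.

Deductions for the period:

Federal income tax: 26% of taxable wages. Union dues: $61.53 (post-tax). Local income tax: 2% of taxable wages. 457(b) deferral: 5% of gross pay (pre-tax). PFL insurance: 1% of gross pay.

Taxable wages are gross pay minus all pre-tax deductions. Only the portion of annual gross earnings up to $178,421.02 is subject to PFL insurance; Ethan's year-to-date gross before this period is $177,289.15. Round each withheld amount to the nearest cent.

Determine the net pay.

457(b) deferral: $2,457.68 × 0.05 = $122.88
Taxable wages = $2,457.68 − $122.88 = $2,334.80
Federal income tax: $2,334.80 × 0.26 = $607.05
Local income tax: $2,334.80 × 0.02 = $46.70
PFL insurance: only $178,421.02 − $177,289.15 = $1,131.87 of this check is subject → $1,131.87 × 0.01 = $11.32
Union dues: $61.53
Total deductions = $122.88 + $607.05 + $46.70 + $11.32 + $61.53 = $849.48
Net pay = $2,457.68 − $849.48 = $1,608.20

$1,608.20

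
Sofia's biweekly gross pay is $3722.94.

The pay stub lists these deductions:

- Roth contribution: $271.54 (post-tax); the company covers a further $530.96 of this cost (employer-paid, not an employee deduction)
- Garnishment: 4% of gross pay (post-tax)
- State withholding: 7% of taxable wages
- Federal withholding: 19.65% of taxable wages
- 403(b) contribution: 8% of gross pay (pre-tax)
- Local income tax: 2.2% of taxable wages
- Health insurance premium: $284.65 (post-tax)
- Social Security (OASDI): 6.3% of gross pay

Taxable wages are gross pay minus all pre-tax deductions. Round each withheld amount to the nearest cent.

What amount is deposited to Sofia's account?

403(b) contribution: $3722.94 × 0.08 = $297.84
Taxable wages = $3722.94 − $297.84 = $3425.10
Local income tax: $3425.10 × 0.022 = $75.35
State withholding: $3425.10 × 0.07 = $239.76
Federal withholding: $3425.10 × 0.1965 = $673.03
Social Security (OASDI): $3722.94 × 0.063 = $234.55
Roth contribution: $271.54
Garnishment: $3722.94 × 0.04 = $148.92
Health insurance premium: $284.65
(Employer's $530.96 toward Roth contribution is not withheld from the employee.)
Total deductions = $297.84 + $75.35 + $239.76 + $673.03 + $234.55 + $271.54 + $148.92 + $284.65 = $2225.64
Net pay = $3722.94 − $2225.64 = $1497.30

$1497.30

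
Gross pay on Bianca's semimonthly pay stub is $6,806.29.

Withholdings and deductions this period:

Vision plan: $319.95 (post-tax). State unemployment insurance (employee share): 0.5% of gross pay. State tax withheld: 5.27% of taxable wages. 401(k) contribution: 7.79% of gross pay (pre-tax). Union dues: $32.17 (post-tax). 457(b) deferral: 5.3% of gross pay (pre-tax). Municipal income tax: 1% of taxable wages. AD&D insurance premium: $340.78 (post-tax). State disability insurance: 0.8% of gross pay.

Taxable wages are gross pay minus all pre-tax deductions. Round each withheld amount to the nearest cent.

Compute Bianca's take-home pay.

$4,763.08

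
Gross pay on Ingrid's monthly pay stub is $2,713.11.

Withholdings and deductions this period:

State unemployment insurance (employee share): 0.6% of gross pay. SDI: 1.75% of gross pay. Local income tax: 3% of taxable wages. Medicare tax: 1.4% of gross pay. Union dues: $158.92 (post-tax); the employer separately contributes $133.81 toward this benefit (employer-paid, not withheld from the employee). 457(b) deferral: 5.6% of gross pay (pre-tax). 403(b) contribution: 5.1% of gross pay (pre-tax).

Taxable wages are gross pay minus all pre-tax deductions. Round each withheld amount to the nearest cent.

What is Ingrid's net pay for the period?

457(b) deferral: $2,713.11 × 0.056 = $151.93
403(b) contribution: $2,713.11 × 0.051 = $138.37
Pre-tax total = $151.93 + $138.37 = $290.30
Taxable wages = $2,713.11 − $290.30 = $2,422.81
Local income tax: $2,422.81 × 0.03 = $72.68
SDI: $2,713.11 × 0.0175 = $47.48
State unemployment insurance (employee share): $2,713.11 × 0.006 = $16.28
Medicare tax: $2,713.11 × 0.014 = $37.98
Union dues: $158.92
(Employer's $133.81 toward union dues is not withheld from the employee.)
Total deductions = $151.93 + $138.37 + $72.68 + $47.48 + $16.28 + $37.98 + $158.92 = $623.64
Net pay = $2,713.11 − $623.64 = $2,089.47

$2,089.47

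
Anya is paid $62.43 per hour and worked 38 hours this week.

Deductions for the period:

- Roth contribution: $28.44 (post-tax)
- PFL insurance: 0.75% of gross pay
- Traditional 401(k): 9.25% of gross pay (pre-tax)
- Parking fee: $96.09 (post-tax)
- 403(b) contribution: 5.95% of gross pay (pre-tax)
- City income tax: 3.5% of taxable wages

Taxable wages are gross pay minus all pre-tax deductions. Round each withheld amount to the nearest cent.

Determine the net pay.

$1,799.02

Gross pay: 38 × $62.43 = $2,372.34
Traditional 401(k): $2,372.34 × 0.0925 = $219.44
403(b) contribution: $2,372.34 × 0.0595 = $141.15
Pre-tax total = $219.44 + $141.15 = $360.59
Taxable wages = $2,372.34 − $360.59 = $2,011.75
City income tax: $2,011.75 × 0.035 = $70.41
PFL insurance: $2,372.34 × 0.0075 = $17.79
Parking fee: $96.09
Roth contribution: $28.44
Total deductions = $219.44 + $141.15 + $70.41 + $17.79 + $96.09 + $28.44 = $573.32
Net pay = $2,372.34 − $573.32 = $1,799.02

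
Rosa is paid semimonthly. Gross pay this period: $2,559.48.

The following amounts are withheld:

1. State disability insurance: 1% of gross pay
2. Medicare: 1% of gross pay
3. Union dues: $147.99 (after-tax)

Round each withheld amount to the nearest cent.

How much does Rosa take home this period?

State disability insurance: $2,559.48 × 0.01 = $25.59
Medicare: $2,559.48 × 0.01 = $25.59
Union dues: $147.99
Total deductions = $25.59 + $25.59 + $147.99 = $199.17
Net pay = $2,559.48 − $199.17 = $2,360.31

$2,360.31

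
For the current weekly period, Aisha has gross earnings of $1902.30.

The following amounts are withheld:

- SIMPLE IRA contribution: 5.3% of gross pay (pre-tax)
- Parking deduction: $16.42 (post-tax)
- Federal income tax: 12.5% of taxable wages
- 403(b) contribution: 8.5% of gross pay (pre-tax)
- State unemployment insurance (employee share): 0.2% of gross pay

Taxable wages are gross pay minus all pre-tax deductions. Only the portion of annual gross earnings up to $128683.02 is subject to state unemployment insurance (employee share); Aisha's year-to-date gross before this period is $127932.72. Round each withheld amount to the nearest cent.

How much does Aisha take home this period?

SIMPLE IRA contribution: $1902.30 × 0.053 = $100.82
403(b) contribution: $1902.30 × 0.085 = $161.70
Pre-tax total = $100.82 + $161.70 = $262.52
Taxable wages = $1902.30 − $262.52 = $1639.78
Federal income tax: $1639.78 × 0.125 = $204.97
State unemployment insurance (employee share): only $128683.02 − $127932.72 = $750.30 of this check is subject → $750.30 × 0.002 = $1.50
Parking deduction: $16.42
Total deductions = $100.82 + $161.70 + $204.97 + $1.50 + $16.42 = $485.41
Net pay = $1902.30 − $485.41 = $1416.89

$1416.89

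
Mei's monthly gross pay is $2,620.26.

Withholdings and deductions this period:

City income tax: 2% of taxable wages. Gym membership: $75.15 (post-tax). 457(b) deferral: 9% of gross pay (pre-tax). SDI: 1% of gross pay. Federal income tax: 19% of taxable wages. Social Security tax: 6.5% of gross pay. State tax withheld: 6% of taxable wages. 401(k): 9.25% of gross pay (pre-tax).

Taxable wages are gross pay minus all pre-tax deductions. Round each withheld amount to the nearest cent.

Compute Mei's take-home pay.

$1,292.05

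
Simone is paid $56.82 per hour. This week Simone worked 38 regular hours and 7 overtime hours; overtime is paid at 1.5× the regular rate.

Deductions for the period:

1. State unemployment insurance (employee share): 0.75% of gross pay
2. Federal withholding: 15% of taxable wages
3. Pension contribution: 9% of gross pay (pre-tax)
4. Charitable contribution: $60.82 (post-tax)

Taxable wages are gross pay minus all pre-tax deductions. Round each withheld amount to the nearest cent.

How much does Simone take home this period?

Regular pay: 38 × $56.82 = $2,159.16
Overtime pay: 7 × $56.82 × 1.5 = $596.61
Gross pay = $2,159.16 + $596.61 = $2,755.77
Pension contribution: $2,755.77 × 0.09 = $248.02
Taxable wages = $2,755.77 − $248.02 = $2,507.75
Federal withholding: $2,507.75 × 0.15 = $376.16
State unemployment insurance (employee share): $2,755.77 × 0.0075 = $20.67
Charitable contribution: $60.82
Total deductions = $248.02 + $376.16 + $20.67 + $60.82 = $705.67
Net pay = $2,755.77 − $705.67 = $2,050.10

$2,050.10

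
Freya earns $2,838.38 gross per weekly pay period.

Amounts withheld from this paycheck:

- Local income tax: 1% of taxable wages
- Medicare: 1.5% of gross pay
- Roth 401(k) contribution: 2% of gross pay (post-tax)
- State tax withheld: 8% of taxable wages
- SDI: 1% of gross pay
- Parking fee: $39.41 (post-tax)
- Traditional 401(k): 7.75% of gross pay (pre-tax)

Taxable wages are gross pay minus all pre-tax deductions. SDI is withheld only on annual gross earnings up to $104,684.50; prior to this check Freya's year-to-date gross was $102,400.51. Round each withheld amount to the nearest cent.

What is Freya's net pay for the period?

Traditional 401(k): $2,838.38 × 0.0775 = $219.97
Taxable wages = $2,838.38 − $219.97 = $2,618.41
State tax withheld: $2,618.41 × 0.08 = $209.47
Local income tax: $2,618.41 × 0.01 = $26.18
Medicare: $2,838.38 × 0.015 = $42.58
SDI: only $104,684.50 − $102,400.51 = $2,283.99 of this check is subject → $2,283.99 × 0.01 = $22.84
Parking fee: $39.41
Roth 401(k) contribution: $2,838.38 × 0.02 = $56.77
Total deductions = $219.97 + $209.47 + $26.18 + $42.58 + $22.84 + $39.41 + $56.77 = $617.22
Net pay = $2,838.38 − $617.22 = $2,221.16

$2,221.16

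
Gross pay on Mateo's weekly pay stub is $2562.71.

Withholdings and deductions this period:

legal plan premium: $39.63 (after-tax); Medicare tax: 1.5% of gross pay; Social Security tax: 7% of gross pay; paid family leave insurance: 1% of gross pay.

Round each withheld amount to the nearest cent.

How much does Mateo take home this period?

Medicare tax: $2562.71 × 0.015 = $38.44
Social Security tax: $2562.71 × 0.07 = $179.39
Paid family leave insurance: $2562.71 × 0.01 = $25.63
Legal plan premium: $39.63
Total deductions = $38.44 + $179.39 + $25.63 + $39.63 = $283.09
Net pay = $2562.71 − $283.09 = $2279.62

$2279.62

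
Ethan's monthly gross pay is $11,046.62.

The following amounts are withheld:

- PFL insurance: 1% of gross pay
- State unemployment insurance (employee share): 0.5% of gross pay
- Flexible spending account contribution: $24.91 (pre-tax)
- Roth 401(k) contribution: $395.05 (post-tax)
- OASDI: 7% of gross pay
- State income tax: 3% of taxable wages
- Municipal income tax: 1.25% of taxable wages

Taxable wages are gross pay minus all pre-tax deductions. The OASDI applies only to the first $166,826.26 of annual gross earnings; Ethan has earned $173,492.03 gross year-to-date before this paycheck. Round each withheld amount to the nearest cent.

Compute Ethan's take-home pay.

Flexible spending account contribution: $24.91
Taxable wages = $11,046.62 − $24.91 = $11,021.71
Municipal income tax: $11,021.71 × 0.0125 = $137.77
State income tax: $11,021.71 × 0.03 = $330.65
PFL insurance: $11,046.62 × 0.01 = $110.47
OASDI: annual cap $166,826.26 already reached (YTD $173,492.03), so $0.00
State unemployment insurance (employee share): $11,046.62 × 0.005 = $55.23
Roth 401(k) contribution: $395.05
Total deductions = $24.91 + $137.77 + $330.65 + $110.47 + $0.00 + $55.23 + $395.05 = $1,054.08
Net pay = $11,046.62 − $1,054.08 = $9,992.54

$9,992.54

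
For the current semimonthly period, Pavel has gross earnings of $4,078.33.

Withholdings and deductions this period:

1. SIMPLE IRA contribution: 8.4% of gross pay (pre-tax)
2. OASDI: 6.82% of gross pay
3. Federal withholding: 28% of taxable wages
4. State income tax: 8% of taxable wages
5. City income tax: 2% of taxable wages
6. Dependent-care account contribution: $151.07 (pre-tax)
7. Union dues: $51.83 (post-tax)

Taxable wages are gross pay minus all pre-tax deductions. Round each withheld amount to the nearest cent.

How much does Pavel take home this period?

$1,892.54

SIMPLE IRA contribution: $4,078.33 × 0.084 = $342.58
Dependent-care account contribution: $151.07
Pre-tax total = $342.58 + $151.07 = $493.65
Taxable wages = $4,078.33 − $493.65 = $3,584.68
State income tax: $3,584.68 × 0.08 = $286.77
Federal withholding: $3,584.68 × 0.28 = $1,003.71
City income tax: $3,584.68 × 0.02 = $71.69
OASDI: $4,078.33 × 0.0682 = $278.14
Union dues: $51.83
Total deductions = $342.58 + $151.07 + $286.77 + $1,003.71 + $71.69 + $278.14 + $51.83 = $2,185.79
Net pay = $4,078.33 − $2,185.79 = $1,892.54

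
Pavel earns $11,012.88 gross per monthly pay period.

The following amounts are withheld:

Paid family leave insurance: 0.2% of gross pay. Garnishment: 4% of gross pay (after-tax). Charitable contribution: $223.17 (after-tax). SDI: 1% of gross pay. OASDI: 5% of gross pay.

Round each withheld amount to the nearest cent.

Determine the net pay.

OASDI: $11,012.88 × 0.05 = $550.64
Paid family leave insurance: $11,012.88 × 0.002 = $22.03
SDI: $11,012.88 × 0.01 = $110.13
Garnishment: $11,012.88 × 0.04 = $440.52
Charitable contribution: $223.17
Total deductions = $550.64 + $22.03 + $110.13 + $440.52 + $223.17 = $1,346.49
Net pay = $11,012.88 − $1,346.49 = $9,666.39

$9,666.39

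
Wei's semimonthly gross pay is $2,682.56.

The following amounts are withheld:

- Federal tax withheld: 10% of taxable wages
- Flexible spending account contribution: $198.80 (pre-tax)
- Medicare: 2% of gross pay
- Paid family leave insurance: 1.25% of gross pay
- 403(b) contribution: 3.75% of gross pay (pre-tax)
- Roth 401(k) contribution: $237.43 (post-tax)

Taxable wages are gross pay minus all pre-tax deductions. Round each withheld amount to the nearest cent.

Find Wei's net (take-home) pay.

$1,820.23

Flexible spending account contribution: $198.80
403(b) contribution: $2,682.56 × 0.0375 = $100.60
Pre-tax total = $198.80 + $100.60 = $299.40
Taxable wages = $2,682.56 − $299.40 = $2,383.16
Federal tax withheld: $2,383.16 × 0.1 = $238.32
Paid family leave insurance: $2,682.56 × 0.0125 = $33.53
Medicare: $2,682.56 × 0.02 = $53.65
Roth 401(k) contribution: $237.43
Total deductions = $198.80 + $100.60 + $238.32 + $33.53 + $53.65 + $237.43 = $862.33
Net pay = $2,682.56 − $862.33 = $1,820.23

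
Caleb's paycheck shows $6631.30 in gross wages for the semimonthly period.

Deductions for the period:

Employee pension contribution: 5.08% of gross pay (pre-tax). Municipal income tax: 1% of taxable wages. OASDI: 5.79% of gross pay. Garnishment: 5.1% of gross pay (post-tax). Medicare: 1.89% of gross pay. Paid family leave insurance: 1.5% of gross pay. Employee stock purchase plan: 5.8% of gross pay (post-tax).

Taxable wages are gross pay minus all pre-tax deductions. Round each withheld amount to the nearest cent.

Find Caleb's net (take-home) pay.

Employee pension contribution: $6631.30 × 0.0508 = $336.87
Taxable wages = $6631.30 − $336.87 = $6294.43
Municipal income tax: $6294.43 × 0.01 = $62.94
Paid family leave insurance: $6631.30 × 0.015 = $99.47
Medicare: $6631.30 × 0.0189 = $125.33
OASDI: $6631.30 × 0.0579 = $383.95
Garnishment: $6631.30 × 0.051 = $338.20
Employee stock purchase plan: $6631.30 × 0.058 = $384.62
Total deductions = $336.87 + $62.94 + $99.47 + $125.33 + $383.95 + $338.20 + $384.62 = $1731.38
Net pay = $6631.30 − $1731.38 = $4899.92

$4899.92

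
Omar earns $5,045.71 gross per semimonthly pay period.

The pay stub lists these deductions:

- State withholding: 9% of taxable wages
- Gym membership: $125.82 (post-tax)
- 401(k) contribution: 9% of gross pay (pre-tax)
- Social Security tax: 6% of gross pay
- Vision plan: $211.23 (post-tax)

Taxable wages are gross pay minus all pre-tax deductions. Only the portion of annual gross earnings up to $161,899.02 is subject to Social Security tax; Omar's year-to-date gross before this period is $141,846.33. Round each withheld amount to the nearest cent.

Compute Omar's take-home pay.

401(k) contribution: $5,045.71 × 0.09 = $454.11
Taxable wages = $5,045.71 − $454.11 = $4,591.60
State withholding: $4,591.60 × 0.09 = $413.24
Social Security tax: cap not yet reached, full $5,045.71 is subject → $5,045.71 × 0.06 = $302.74
Vision plan: $211.23
Gym membership: $125.82
Total deductions = $454.11 + $413.24 + $302.74 + $211.23 + $125.82 = $1,507.14
Net pay = $5,045.71 − $1,507.14 = $3,538.57

$3,538.57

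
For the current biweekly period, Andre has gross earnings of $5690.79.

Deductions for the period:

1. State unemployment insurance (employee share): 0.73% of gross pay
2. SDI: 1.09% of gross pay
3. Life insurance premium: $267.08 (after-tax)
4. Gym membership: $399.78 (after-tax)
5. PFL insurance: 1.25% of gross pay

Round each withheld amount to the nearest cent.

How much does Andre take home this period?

$4849.23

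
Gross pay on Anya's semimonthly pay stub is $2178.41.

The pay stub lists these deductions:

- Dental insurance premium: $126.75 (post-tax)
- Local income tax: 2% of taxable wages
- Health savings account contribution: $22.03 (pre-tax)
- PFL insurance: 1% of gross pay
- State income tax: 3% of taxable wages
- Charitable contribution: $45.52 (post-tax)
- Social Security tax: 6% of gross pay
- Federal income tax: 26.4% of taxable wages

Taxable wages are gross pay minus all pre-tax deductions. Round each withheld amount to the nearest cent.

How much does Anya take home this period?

Health savings account contribution: $22.03
Taxable wages = $2178.41 − $22.03 = $2156.38
State income tax: $2156.38 × 0.03 = $64.69
Federal income tax: $2156.38 × 0.264 = $569.28
Local income tax: $2156.38 × 0.02 = $43.13
PFL insurance: $2178.41 × 0.01 = $21.78
Social Security tax: $2178.41 × 0.06 = $130.70
Dental insurance premium: $126.75
Charitable contribution: $45.52
Total deductions = $22.03 + $64.69 + $569.28 + $43.13 + $21.78 + $130.70 + $126.75 + $45.52 = $1023.88
Net pay = $2178.41 − $1023.88 = $1154.53

$1154.53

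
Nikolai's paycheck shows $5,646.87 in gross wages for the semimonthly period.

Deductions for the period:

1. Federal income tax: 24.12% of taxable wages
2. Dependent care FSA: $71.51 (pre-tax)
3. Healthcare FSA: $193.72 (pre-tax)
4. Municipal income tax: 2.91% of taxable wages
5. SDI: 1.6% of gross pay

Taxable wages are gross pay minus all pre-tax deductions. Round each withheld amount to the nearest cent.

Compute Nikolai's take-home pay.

Healthcare FSA: $193.72
Dependent care FSA: $71.51
Pre-tax total = $193.72 + $71.51 = $265.23
Taxable wages = $5,646.87 − $265.23 = $5,381.64
Municipal income tax: $5,381.64 × 0.0291 = $156.61
Federal income tax: $5,381.64 × 0.2412 = $1,298.05
SDI: $5,646.87 × 0.016 = $90.35
Total deductions = $193.72 + $71.51 + $156.61 + $1,298.05 + $90.35 = $1,810.24
Net pay = $5,646.87 − $1,810.24 = $3,836.63

$3,836.63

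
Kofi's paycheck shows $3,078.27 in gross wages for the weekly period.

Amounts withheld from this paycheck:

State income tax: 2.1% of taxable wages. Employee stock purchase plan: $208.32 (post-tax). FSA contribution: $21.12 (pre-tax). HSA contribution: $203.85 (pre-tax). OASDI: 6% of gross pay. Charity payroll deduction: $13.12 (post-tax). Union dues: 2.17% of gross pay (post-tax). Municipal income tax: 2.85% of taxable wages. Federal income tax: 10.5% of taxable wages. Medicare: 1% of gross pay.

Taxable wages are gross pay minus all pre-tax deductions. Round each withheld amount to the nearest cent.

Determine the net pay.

FSA contribution: $21.12
HSA contribution: $203.85
Pre-tax total = $21.12 + $203.85 = $224.97
Taxable wages = $3,078.27 − $224.97 = $2,853.30
Federal income tax: $2,853.30 × 0.105 = $299.60
Municipal income tax: $2,853.30 × 0.0285 = $81.32
State income tax: $2,853.30 × 0.021 = $59.92
OASDI: $3,078.27 × 0.06 = $184.70
Medicare: $3,078.27 × 0.01 = $30.78
Union dues: $3,078.27 × 0.0217 = $66.80
Employee stock purchase plan: $208.32
Charity payroll deduction: $13.12
Total deductions = $21.12 + $203.85 + $299.60 + $81.32 + $59.92 + $184.70 + $30.78 + $66.80 + $208.32 + $13.12 = $1,169.53
Net pay = $3,078.27 − $1,169.53 = $1,908.74

$1,908.74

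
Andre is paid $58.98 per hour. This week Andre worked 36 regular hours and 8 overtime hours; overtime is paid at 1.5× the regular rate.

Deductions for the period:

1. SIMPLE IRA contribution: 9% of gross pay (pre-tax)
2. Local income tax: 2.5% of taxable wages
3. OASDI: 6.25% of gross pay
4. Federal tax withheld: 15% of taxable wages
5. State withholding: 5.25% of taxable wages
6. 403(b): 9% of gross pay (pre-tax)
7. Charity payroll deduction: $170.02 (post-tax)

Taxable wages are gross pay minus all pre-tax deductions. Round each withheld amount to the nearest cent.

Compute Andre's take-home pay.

$1,446.36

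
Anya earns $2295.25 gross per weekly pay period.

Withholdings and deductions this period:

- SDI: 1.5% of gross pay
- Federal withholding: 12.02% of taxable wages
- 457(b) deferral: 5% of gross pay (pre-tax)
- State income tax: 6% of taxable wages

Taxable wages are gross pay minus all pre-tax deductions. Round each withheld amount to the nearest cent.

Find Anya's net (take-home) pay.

457(b) deferral: $2295.25 × 0.05 = $114.76
Taxable wages = $2295.25 − $114.76 = $2180.49
Federal withholding: $2180.49 × 0.1202 = $262.09
State income tax: $2180.49 × 0.06 = $130.83
SDI: $2295.25 × 0.015 = $34.43
Total deductions = $114.76 + $262.09 + $130.83 + $34.43 = $542.11
Net pay = $2295.25 − $542.11 = $1753.14

$1753.14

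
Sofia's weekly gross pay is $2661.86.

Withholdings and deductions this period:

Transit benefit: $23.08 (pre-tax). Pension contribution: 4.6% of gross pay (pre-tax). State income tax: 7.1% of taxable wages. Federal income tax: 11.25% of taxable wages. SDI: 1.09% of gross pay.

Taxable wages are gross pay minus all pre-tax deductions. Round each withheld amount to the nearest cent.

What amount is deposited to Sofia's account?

$2025.57

Pension contribution: $2661.86 × 0.046 = $122.45
Transit benefit: $23.08
Pre-tax total = $122.45 + $23.08 = $145.53
Taxable wages = $2661.86 − $145.53 = $2516.33
State income tax: $2516.33 × 0.071 = $178.66
Federal income tax: $2516.33 × 0.1125 = $283.09
SDI: $2661.86 × 0.0109 = $29.01
Total deductions = $122.45 + $23.08 + $178.66 + $283.09 + $29.01 = $636.29
Net pay = $2661.86 − $636.29 = $2025.57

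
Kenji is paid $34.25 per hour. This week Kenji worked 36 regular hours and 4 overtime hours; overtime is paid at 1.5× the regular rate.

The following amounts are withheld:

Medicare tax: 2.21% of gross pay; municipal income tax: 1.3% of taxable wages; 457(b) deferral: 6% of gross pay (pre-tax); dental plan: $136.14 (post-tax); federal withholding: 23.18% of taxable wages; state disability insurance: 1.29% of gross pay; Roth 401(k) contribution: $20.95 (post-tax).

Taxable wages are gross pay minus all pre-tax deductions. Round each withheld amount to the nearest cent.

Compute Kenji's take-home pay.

$813.73

Regular pay: 36 × $34.25 = $1233.00
Overtime pay: 4 × $34.25 × 1.5 = $205.50
Gross pay = $1233.00 + $205.50 = $1438.50
457(b) deferral: $1438.50 × 0.06 = $86.31
Taxable wages = $1438.50 − $86.31 = $1352.19
Municipal income tax: $1352.19 × 0.013 = $17.58
Federal withholding: $1352.19 × 0.2318 = $313.44
State disability insurance: $1438.50 × 0.0129 = $18.56
Medicare tax: $1438.50 × 0.0221 = $31.79
Roth 401(k) contribution: $20.95
Dental plan: $136.14
Total deductions = $86.31 + $17.58 + $313.44 + $18.56 + $31.79 + $20.95 + $136.14 = $624.77
Net pay = $1438.50 − $624.77 = $813.73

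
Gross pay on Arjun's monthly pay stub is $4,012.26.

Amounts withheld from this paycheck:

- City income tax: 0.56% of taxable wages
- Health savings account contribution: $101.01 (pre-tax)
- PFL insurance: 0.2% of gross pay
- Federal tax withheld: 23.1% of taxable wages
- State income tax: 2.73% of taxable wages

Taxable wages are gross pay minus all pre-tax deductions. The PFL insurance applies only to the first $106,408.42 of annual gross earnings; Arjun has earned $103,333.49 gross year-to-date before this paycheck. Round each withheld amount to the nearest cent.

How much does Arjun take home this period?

$2,872.92

Health savings account contribution: $101.01
Taxable wages = $4,012.26 − $101.01 = $3,911.25
State income tax: $3,911.25 × 0.0273 = $106.78
City income tax: $3,911.25 × 0.0056 = $21.90
Federal tax withheld: $3,911.25 × 0.231 = $903.50
PFL insurance: only $106,408.42 − $103,333.49 = $3,074.93 of this check is subject → $3,074.93 × 0.002 = $6.15
Total deductions = $101.01 + $106.78 + $21.90 + $903.50 + $6.15 = $1,139.34
Net pay = $4,012.26 − $1,139.34 = $2,872.92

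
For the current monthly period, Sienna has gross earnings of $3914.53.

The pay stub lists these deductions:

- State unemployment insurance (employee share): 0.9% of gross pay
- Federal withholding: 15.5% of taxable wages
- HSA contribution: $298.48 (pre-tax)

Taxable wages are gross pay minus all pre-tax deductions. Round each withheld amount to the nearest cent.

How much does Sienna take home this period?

$3020.33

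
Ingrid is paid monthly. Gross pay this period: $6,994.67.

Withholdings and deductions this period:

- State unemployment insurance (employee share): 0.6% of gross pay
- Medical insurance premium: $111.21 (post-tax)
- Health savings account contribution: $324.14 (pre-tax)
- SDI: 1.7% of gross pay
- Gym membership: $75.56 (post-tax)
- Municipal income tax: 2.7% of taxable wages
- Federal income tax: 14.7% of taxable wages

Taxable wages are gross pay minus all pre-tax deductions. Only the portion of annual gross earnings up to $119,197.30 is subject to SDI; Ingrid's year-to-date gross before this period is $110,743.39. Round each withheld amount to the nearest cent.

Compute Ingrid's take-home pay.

$5,162.21

Health savings account contribution: $324.14
Taxable wages = $6,994.67 − $324.14 = $6,670.53
Municipal income tax: $6,670.53 × 0.027 = $180.10
Federal income tax: $6,670.53 × 0.147 = $980.57
SDI: cap not yet reached, full $6,994.67 is subject → $6,994.67 × 0.017 = $118.91
State unemployment insurance (employee share): $6,994.67 × 0.006 = $41.97
Gym membership: $75.56
Medical insurance premium: $111.21
Total deductions = $324.14 + $180.10 + $980.57 + $118.91 + $41.97 + $75.56 + $111.21 = $1,832.46
Net pay = $6,994.67 − $1,832.46 = $5,162.21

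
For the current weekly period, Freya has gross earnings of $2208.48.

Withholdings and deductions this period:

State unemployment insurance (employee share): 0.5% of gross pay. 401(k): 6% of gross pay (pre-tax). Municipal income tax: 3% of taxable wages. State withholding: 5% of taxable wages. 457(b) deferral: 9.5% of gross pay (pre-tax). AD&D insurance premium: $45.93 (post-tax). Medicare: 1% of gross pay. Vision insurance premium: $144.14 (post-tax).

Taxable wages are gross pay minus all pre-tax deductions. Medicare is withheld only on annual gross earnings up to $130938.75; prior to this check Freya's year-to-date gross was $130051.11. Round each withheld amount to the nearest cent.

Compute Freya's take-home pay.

$1506.88

401(k): $2208.48 × 0.06 = $132.51
457(b) deferral: $2208.48 × 0.095 = $209.81
Pre-tax total = $132.51 + $209.81 = $342.32
Taxable wages = $2208.48 − $342.32 = $1866.16
State withholding: $1866.16 × 0.05 = $93.31
Municipal income tax: $1866.16 × 0.03 = $55.98
State unemployment insurance (employee share): $2208.48 × 0.005 = $11.04
Medicare: only $130938.75 − $130051.11 = $887.64 of this check is subject → $887.64 × 0.01 = $8.88
Vision insurance premium: $144.14
AD&D insurance premium: $45.93
Total deductions = $132.51 + $209.81 + $93.31 + $55.98 + $11.04 + $8.88 + $144.14 + $45.93 = $701.60
Net pay = $2208.48 − $701.60 = $1506.88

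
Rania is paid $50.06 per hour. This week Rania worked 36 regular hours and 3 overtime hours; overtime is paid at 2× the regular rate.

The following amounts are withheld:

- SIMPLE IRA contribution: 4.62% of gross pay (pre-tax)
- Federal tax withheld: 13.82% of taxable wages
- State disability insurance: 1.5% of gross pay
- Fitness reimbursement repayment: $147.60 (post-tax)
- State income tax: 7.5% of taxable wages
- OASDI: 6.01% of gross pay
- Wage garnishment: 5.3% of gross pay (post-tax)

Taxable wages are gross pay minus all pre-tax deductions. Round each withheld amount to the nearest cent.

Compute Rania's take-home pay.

$1,160.91

Regular pay: 36 × $50.06 = $1,802.16
Overtime pay: 3 × $50.06 × 2 = $300.36
Gross pay = $1,802.16 + $300.36 = $2,102.52
SIMPLE IRA contribution: $2,102.52 × 0.0462 = $97.14
Taxable wages = $2,102.52 − $97.14 = $2,005.38
State income tax: $2,005.38 × 0.075 = $150.40
Federal tax withheld: $2,005.38 × 0.1382 = $277.14
OASDI: $2,102.52 × 0.0601 = $126.36
State disability insurance: $2,102.52 × 0.015 = $31.54
Fitness reimbursement repayment: $147.60
Wage garnishment: $2,102.52 × 0.053 = $111.43
Total deductions = $97.14 + $150.40 + $277.14 + $126.36 + $31.54 + $147.60 + $111.43 = $941.61
Net pay = $2,102.52 − $941.61 = $1,160.91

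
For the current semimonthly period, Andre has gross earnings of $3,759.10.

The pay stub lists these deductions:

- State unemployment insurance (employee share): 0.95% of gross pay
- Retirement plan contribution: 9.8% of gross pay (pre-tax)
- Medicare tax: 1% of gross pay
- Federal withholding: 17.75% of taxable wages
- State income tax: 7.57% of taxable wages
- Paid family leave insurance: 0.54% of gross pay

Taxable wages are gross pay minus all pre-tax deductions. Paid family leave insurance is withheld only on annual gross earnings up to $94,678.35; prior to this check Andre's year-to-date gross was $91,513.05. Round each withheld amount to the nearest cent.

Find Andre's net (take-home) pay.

Retirement plan contribution: $3,759.10 × 0.098 = $368.39
Taxable wages = $3,759.10 − $368.39 = $3,390.71
State income tax: $3,390.71 × 0.0757 = $256.68
Federal withholding: $3,390.71 × 0.1775 = $601.85
Medicare tax: $3,759.10 × 0.01 = $37.59
State unemployment insurance (employee share): $3,759.10 × 0.0095 = $35.71
Paid family leave insurance: only $94,678.35 − $91,513.05 = $3,165.30 of this check is subject → $3,165.30 × 0.0054 = $17.09
Total deductions = $368.39 + $256.68 + $601.85 + $37.59 + $35.71 + $17.09 = $1,317.31
Net pay = $3,759.10 − $1,317.31 = $2,441.79

$2,441.79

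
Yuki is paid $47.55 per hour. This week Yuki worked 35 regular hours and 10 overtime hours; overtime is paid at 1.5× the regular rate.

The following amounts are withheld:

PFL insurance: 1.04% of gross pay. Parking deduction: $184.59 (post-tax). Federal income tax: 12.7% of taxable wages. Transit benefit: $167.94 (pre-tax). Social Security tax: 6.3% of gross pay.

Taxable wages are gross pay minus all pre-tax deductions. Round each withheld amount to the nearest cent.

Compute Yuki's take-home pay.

$1569.85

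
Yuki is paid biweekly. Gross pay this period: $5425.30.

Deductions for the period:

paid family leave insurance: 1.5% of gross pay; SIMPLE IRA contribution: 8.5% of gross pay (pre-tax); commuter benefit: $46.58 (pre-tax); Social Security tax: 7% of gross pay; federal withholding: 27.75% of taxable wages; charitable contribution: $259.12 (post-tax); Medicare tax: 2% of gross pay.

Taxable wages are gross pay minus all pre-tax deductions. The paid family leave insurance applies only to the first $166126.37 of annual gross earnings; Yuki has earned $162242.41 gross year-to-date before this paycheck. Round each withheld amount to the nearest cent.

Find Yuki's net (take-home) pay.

Commuter benefit: $46.58
SIMPLE IRA contribution: $5425.30 × 0.085 = $461.15
Pre-tax total = $46.58 + $461.15 = $507.73
Taxable wages = $5425.30 − $507.73 = $4917.57
Federal withholding: $4917.57 × 0.2775 = $1364.63
Paid family leave insurance: only $166126.37 − $162242.41 = $3883.96 of this check is subject → $3883.96 × 0.015 = $58.26
Medicare tax: $5425.30 × 0.02 = $108.51
Social Security tax: $5425.30 × 0.07 = $379.77
Charitable contribution: $259.12
Total deductions = $46.58 + $461.15 + $1364.63 + $58.26 + $108.51 + $379.77 + $259.12 = $2678.02
Net pay = $5425.30 − $2678.02 = $2747.28

$2747.28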